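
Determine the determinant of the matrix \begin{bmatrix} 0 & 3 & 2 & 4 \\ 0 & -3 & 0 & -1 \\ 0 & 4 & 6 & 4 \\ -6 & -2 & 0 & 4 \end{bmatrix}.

The determinant is -228.

Expand along column 1 (it has 3 zeros):
  − (-6) · M_41   where M_41 = det([3 2 4; -3 0 -1; 4 6 4]) = -38
det = (-1)·(-6)·(-38) = -228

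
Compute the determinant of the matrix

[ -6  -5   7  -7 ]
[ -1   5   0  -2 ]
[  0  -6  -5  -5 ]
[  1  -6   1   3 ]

Expand along row 2 (it has 1 zero):
  − (-1) · M_21   where M_21 = det([-5 7 -7; -6 -5 -5; -6 1 3]) = 638
  + (5) · M_22   where M_22 = det([-6 7 -7; 0 -5 -5; 1 1 3]) = -10
  + (-2) · M_24   where M_24 = det([-6 -5 7; 0 -6 -5; 1 -6 1]) = 283
det = (-1)·(-1)·(638) + (+1)·(5)·(-10) + (+1)·(-2)·(283) = 22

22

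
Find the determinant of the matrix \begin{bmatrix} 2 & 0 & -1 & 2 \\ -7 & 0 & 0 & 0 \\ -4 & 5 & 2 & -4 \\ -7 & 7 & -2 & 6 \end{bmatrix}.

Expand along row 2 (it has 3 zeros):
  − (-7) · M_21   where M_21 = det([0 -1 2; 5 2 -4; 7 -2 6]) = 10
det = (-1)·(-7)·(10) = 70

70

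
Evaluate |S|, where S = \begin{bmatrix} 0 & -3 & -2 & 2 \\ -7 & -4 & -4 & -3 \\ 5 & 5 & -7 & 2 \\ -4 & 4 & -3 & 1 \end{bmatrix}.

Expand along row 1 (it has 1 zero):
  − (-3) · M_12   where M_12 = det([-7 -4 -3; 5 -7 2; -4 -3 1]) = 188
  + (-2) · M_13   where M_13 = det([-7 -4 -3; 5 5 2; -4 4 1]) = -47
  − (2) · M_14   where M_14 = det([-7 -4 -4; 5 5 -7; -4 4 -3]) = -423
det = (-1)·(-3)·(188) + (+1)·(-2)·(-47) + (-1)·(2)·(-423) = 1504

det(S) = 1504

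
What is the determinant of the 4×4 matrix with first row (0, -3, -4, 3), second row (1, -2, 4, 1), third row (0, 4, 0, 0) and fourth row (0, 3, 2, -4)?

Expand along row 3 (it has 3 zeros):
  − (4) · M_32   where M_32 = det([0 -4 3; 1 4 1; 0 2 -4]) = -10
det = (-1)·(4)·(-10) = 40

40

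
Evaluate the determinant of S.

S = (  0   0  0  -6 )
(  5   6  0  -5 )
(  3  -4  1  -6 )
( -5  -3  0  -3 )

Expand along row 1 (it has 3 zeros):
  − (-6) · M_14   where M_14 = det([5 6 0; 3 -4 1; -5 -3 0]) = -15
det = (-1)·(-6)·(-15) = -90

|S| = -90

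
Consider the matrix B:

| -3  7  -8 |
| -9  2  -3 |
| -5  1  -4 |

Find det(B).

det(B) = -140

Expand along column 1:
  + (-3) · |2 -3; 1 -4| = (-3)·(-8 − (-3)) = 15
  − (-9) · |7 -8; 1 -4| = −(-9)·(-28 − (-8)) = -180
  + (-5) · |7 -8; 2 -3| = (-5)·(-21 − (-16)) = 25
Sum: (15) + (-180) + (25) = -140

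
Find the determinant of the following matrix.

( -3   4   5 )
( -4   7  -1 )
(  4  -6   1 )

Expand along column 1:
  + (-3) · |7 -1; -6 1| = (-3)·(7 − 6) = -3
  − (-4) · |4 5; -6 1| = −(-4)·(4 − (-30)) = 136
  + 4 · |4 5; 7 -1| = 4·(-4 − 35) = -156
Sum: (-3) + (136) + (-156) = -23

-23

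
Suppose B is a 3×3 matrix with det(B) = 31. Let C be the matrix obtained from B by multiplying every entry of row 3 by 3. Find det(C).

Scaling one row by 3 multiplies the determinant by 3.
det(C) = (3)·(31) = 93

|C| = 93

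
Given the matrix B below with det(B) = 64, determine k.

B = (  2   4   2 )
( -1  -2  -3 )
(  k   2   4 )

Expanding along the column containing k, det(B) is linear in k: det(B) = (-8)·k + (8).
Set (-8)·k + (8) = 64  ⇒  (-8)·k = 56  ⇒  k = -7.

-7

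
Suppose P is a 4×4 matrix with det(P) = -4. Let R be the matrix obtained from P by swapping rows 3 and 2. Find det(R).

The determinant is 4.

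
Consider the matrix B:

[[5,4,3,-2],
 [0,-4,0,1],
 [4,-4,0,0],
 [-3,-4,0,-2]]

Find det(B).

-180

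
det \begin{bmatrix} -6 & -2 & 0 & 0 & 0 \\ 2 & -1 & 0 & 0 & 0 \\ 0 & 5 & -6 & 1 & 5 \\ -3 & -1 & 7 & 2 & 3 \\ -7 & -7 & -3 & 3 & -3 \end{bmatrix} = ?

2370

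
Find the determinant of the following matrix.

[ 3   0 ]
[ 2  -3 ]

-9

det = 3·(-3) − 0·2 = -9 − 0 = -9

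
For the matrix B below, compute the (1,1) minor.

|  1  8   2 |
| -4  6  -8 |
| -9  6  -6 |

Delete row 1 and column 1; the remaining 2×2 submatrix is [6 -8; 6 -6].
Its determinant is 6·(-6) − (-8)·6 = 12.

12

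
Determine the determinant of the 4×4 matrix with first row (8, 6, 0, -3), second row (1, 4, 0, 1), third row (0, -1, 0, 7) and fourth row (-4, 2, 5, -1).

Expand along column 3 (it has 3 zeros):
  − (5) · M_43   where M_43 = det([8 6 -3; 1 4 1; 0 -1 7]) = 193
det = (-1)·(5)·(193) = -965

-965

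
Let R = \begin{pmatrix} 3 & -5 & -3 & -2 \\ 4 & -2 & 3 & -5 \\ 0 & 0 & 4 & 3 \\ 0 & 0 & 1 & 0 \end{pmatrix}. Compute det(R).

R is block upper-triangular with a 2×2 block and a 2×2 block on the diagonal, so its determinant equals the product of the determinants of the diagonal blocks.
det of the 2×2 block = 14
det of the 2×2 block = -3
det = (14)·(-3) = -42

The determinant is -42.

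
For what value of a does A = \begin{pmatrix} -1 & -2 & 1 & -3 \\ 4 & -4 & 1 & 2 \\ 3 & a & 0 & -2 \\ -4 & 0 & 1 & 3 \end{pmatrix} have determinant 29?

-1

Expanding along the column containing a, det(A) is linear in a: det(A) = (45)·a + (74).
Set (45)·a + (74) = 29  ⇒  (45)·a = -45  ⇒  a = -1.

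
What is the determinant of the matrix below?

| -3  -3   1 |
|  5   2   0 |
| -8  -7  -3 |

-46

Expand along row 2:
  − 5 · |-3 1; -7 -3| = −5·(9 − (-7)) = -80
  + 2 · |-3 1; -8 -3| = 2·(9 − (-8)) = 34
Sum: (-80) + (34) = -46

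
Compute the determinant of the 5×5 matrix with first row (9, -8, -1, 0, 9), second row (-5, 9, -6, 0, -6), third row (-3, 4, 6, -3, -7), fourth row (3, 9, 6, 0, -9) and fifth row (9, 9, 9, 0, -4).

The determinant is 13653.

Expand along column 4 (it has 4 zeros):
  − (-3) · M_34   where M_34 = det([9 -8 -1 9; -5 9 -6 -6; 3 9 6 -9; 9 9 9 -4]) = 4551
det = (-1)·(-3)·(4551) = 13653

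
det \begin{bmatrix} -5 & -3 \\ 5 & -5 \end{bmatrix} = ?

40

det = (-5)·(-5) − (-3)·5 = 25 − (-15) = 40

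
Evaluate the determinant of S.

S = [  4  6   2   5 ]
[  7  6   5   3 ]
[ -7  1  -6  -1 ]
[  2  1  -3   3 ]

Expand along row 1:
  + (4) · M_11   where M_11 = det([6 5 3; 1 -6 -1; 1 -3 3]) = -137
  − (6) · M_12   where M_12 = det([7 5 3; -7 -6 -1; 2 -3 3]) = 47
  + (2) · M_13   where M_13 = det([7 6 3; -7 1 -1; 2 1 3]) = 115
  − (5) · M_14   where M_14 = det([7 6 5; -7 1 -6; 2 1 -3]) = -222
det = (+1)·(4)·(-137) + (-1)·(6)·(47) + (+1)·(2)·(115) + (-1)·(5)·(-222) = 510

det(S) = 510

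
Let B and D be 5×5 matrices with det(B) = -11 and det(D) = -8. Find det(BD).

The determinant is 88.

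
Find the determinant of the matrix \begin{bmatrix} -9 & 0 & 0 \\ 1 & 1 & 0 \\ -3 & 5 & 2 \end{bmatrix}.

-18

The matrix is lower triangular, so the determinant is the product of the diagonal entries:
det = (-9) · (1) · (2) = -18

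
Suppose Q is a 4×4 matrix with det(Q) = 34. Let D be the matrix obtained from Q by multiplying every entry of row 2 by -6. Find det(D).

The determinant is -204.

Scaling one row by -6 multiplies the determinant by -6.
det(D) = (-6)·(34) = -204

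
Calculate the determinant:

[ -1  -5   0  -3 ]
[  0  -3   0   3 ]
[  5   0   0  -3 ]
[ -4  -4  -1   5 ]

-129

Expand along column 3 (it has 3 zeros):
  − (-1) · M_43   where M_43 = det([-1 -5 -3; 0 -3 3; 5 0 -3]) = -129
det = (-1)·(-1)·(-129) = -129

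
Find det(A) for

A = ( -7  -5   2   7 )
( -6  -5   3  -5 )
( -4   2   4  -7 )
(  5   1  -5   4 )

Expand along row 1:
  + (-7) · M_11   where M_11 = det([-5 3 -5; 2 4 -7; 1 -5 4]) = 120
  − (-5) · M_12   where M_12 = det([-6 3 -5; -4 4 -7; 5 -5 4]) = 57
  + (2) · M_13   where M_13 = det([-6 -5 -5; -4 2 -7; 5 1 4]) = 75
  − (7) · M_14   where M_14 = det([-6 -5 3; -4 2 4; 5 1 -5]) = 42
det = (+1)·(-7)·(120) + (-1)·(-5)·(57) + (+1)·(2)·(75) + (-1)·(7)·(42) = -699

|A| = -699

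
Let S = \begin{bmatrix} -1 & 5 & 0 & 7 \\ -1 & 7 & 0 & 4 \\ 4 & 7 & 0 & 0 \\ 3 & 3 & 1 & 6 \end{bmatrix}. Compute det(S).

Expand along column 3 (it has 3 zeros):
  − (1) · M_43   where M_43 = det([-1 5 7; -1 7 4; 4 7 0]) = -137
det = (-1)·(1)·(-137) = 137

137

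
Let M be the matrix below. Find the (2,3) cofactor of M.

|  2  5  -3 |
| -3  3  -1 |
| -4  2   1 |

-24

Delete row 2 and column 3; the remaining 2×2 submatrix is [2 5; -4 2].
Its determinant is 2·2 − 5·(-4) = 24.
The cofactor carries sign (−1)^(2+3) = −1, so C_{2,3} = −(24) = -24.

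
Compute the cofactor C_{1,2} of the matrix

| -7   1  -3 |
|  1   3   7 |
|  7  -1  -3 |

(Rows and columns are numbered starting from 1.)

Delete row 1 and column 2; the remaining 2×2 submatrix is [1 7; 7 -3].
Its determinant is 1·(-3) − 7·7 = -52.
The cofactor carries sign (−1)^(1+2) = −1, so C_{1,2} = −(-52) = 52.

52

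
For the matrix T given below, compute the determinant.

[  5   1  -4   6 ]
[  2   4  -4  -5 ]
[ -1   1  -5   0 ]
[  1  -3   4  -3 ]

Expand along row 3 (it has 1 zero):
  + (-1) · M_31   where M_31 = det([1 -4 6; 4 -4 -5; -3 4 -3]) = -52
  − (1) · M_32   where M_32 = det([5 -4 6; 2 -4 -5; 1 4 -3]) = 228
  + (-5) · M_33   where M_33 = det([5 1 6; 2 4 -5; 1 -3 -3]) = -194
det = (+1)·(-1)·(-52) + (-1)·(1)·(228) + (+1)·(-5)·(-194) = 794

det(T) = 794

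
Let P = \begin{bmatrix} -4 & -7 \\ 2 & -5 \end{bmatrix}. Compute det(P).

34

det(P) = (-4)·(-5) − (-7)·2 = 20 − (-14) = 34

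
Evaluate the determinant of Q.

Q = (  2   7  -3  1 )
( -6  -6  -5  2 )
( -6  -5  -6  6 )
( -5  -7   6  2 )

det(Q) = -915

Expand along row 1:
  + (2) · M_11   where M_11 = det([-6 -5 2; -5 -6 6; -7 6 2]) = 304
  − (7) · M_12   where M_12 = det([-6 -5 2; -6 -6 6; -5 6 2]) = 246
  + (-3) · M_13   where M_13 = det([-6 -6 2; -6 -5 6; -5 -7 2]) = -50
  − (1) · M_14   where M_14 = det([-6 -6 -5; -6 -5 -6; -5 -7 6]) = -49
det = (+1)·(2)·(304) + (-1)·(7)·(246) + (+1)·(-3)·(-50) + (-1)·(1)·(-49) = -915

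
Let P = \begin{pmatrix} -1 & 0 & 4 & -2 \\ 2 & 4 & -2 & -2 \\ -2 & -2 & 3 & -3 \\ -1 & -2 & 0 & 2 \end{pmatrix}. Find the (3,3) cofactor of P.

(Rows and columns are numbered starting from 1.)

Delete row 3 and column 3; the remaining 3×3 submatrix is [-1 0 -2; 2 4 -2; -1 -2 2].
Its determinant is -4.
The cofactor carries sign (−1)^(3+3) = +1, so C_{3,3} = +(-4) = -4.

-4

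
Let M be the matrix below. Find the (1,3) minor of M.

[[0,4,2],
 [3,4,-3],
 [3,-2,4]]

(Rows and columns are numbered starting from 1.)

Delete row 1 and column 3; the remaining 2×2 submatrix is [3 4; 3 -2].
Its determinant is 3·(-2) − 4·3 = -18.

-18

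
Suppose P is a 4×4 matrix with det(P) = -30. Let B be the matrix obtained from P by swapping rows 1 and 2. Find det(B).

The determinant is 30.

Swapping two rows multiplies the determinant by −1.
det(B) = (-1)·(-30) = 30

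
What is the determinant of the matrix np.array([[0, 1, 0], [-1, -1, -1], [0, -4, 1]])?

Expand along column 1:
  − (-1) · |1 0; -4 1| = −(-1)·(1 − 0) = 1

1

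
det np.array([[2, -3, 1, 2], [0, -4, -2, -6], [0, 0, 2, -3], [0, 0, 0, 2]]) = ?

-32

The matrix is upper triangular, so the determinant is the product of the diagonal entries:
det = (2) · (-4) · (2) · (2) = -32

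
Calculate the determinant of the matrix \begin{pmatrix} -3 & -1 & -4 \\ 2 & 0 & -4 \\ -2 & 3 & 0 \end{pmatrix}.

-68

Expand along row 2:
  − 2 · |-1 -4; 3 0| = −2·(0 − (-12)) = -24
  − (-4) · |-3 -1; -2 3| = −(-4)·(-9 − 2) = -44
Sum: (-24) + (-44) = -68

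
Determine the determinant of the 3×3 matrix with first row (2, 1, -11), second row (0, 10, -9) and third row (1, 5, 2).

Expand along row 2:
  + 10 · |2 -11; 1 2| = 10·(4 − (-11)) = 150
  − (-9) · |2 1; 1 5| = −(-9)·(10 − 1) = 81
Sum: (150) + (81) = 231

231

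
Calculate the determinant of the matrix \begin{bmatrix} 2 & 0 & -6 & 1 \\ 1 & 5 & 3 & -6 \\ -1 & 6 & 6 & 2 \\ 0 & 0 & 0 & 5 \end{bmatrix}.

-210

Expand along row 4 (it has 3 zeros):
  + (5) · M_44   where M_44 = det([2 0 -6; 1 5 3; -1 6 6]) = -42
det = (+1)·(5)·(-42) = -210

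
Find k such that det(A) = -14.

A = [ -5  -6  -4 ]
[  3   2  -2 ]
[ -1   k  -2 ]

Expanding along the row containing k, det(A) is linear in k: det(A) = (-22)·k + (-36).
Set (-22)·k + (-36) = -14  ⇒  (-22)·k = 22  ⇒  k = -1.

-1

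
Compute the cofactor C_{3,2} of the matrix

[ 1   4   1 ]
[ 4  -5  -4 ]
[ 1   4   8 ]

Delete row 3 and column 2; the remaining 2×2 submatrix is [1 1; 4 -4].
Its determinant is 1·(-4) − 1·4 = -8.
The cofactor carries sign (−1)^(3+2) = −1, so C_{3,2} = −(-8) = 8.

The cofactor is 8.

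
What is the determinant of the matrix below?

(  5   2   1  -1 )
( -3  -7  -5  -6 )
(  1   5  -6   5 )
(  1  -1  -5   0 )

Expand along row 4 (it has 1 zero):
  − (1) · M_41   where M_41 = det([2 1 -1; -7 -5 -6; 5 -6 5]) = -184
  + (-1) · M_42   where M_42 = det([5 1 -1; -3 -5 -6; 1 -6 5]) = -319
  − (-5) · M_43   where M_43 = det([5 2 -1; -3 -7 -6; 1 5 5]) = 1
det = (-1)·(1)·(-184) + (+1)·(-1)·(-319) + (-1)·(-5)·(1) = 508

The determinant is 508.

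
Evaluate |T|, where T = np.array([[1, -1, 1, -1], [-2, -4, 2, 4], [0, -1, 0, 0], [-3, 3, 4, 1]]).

-22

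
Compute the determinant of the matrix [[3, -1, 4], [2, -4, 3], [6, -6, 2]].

The determinant is 64.

Expand along column 1:
  + 3 · |-4 3; -6 2| = 3·(-8 − (-18)) = 30
  − 2 · |-1 4; -6 2| = −2·(-2 − (-24)) = -44
  + 6 · |-1 4; -4 3| = 6·(-3 − (-16)) = 78
Sum: (30) + (-44) + (78) = 64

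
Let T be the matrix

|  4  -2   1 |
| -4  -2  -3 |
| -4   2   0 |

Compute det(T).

The determinant is -16.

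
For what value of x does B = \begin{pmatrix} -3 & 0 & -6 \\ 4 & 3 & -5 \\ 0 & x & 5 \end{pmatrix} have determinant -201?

Expanding along the row containing x, det(B) is linear in x: det(B) = (-39)·x + (-45).
Set (-39)·x + (-45) = -201  ⇒  (-39)·x = -156  ⇒  x = 4.

4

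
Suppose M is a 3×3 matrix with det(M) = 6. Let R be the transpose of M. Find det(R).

det(Mᵀ) = det(M).
det(R) = (1)·(6) = 6

det(R) = 6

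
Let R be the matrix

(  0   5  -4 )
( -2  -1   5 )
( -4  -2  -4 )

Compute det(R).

The determinant is -140.

Expand along column 1:
  − (-2) · |5 -4; -2 -4| = −(-2)·(-20 − 8) = -56
  + (-4) · |5 -4; -1 5| = (-4)·(25 − 4) = -84
Sum: (-56) + (-84) = -140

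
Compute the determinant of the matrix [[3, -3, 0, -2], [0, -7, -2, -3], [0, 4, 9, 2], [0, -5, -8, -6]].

Expand along column 1 (it has 3 zeros):
  + (3) · M_11   where M_11 = det([-7 -2 -3; 4 9 2; -5 -8 -6]) = 199
det = (+1)·(3)·(199) = 597

597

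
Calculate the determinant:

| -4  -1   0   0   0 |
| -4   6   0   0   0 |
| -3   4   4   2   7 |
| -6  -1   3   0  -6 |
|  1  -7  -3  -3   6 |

3780

The matrix is block lower-triangular with a 2×2 block and a 3×3 block on the diagonal, so its determinant equals the product of the determinants of the diagonal blocks.
det of the 2×2 block = -28
det of the 3×3 block = -135
det = (-28)·(-135) = 3780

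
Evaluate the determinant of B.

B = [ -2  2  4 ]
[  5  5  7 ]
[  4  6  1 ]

Expand along column 1:
  + (-2) · |5 7; 6 1| = (-2)·(5 − 42) = 74
  − 5 · |2 4; 6 1| = −5·(2 − 24) = 110
  + 4 · |2 4; 5 7| = 4·(14 − 20) = -24
Sum: (74) + (110) + (-24) = 160

|B| = 160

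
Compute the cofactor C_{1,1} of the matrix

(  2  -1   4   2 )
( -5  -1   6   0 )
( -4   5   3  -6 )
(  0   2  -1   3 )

The cofactor is -165.

Delete row 1 and column 1; the remaining 3×3 submatrix is [-1 6 0; 5 3 -6; 2 -1 3].
Its determinant is -165.
The cofactor carries sign (−1)^(1+1) = +1, so C_{1,1} = +(-165) = -165.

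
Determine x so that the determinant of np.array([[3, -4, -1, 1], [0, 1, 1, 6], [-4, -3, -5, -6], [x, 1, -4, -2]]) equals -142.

-9

Expanding along the row containing x, det(A) is linear in x: det(A) = (86)·x + (632).
Set (86)·x + (632) = -142  ⇒  (86)·x = -774  ⇒  x = -9.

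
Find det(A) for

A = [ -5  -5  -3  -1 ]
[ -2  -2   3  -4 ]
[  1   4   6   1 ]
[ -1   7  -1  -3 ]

Expand along row 1:
  + (-5) · M_11   where M_11 = det([-2 3 -4; 4 6 1; 7 -1 -3]) = 275
  − (-5) · M_12   where M_12 = det([-2 3 -4; 1 6 1; -1 -1 -3]) = 20
  + (-3) · M_13   where M_13 = det([-2 -2 -4; 1 4 1; -1 7 -3]) = -10
  − (-1) · M_14   where M_14 = det([-2 -2 3; 1 4 6; -1 7 -1]) = 135
det = (+1)·(-5)·(275) + (-1)·(-5)·(20) + (+1)·(-3)·(-10) + (-1)·(-1)·(135) = -1110

-1110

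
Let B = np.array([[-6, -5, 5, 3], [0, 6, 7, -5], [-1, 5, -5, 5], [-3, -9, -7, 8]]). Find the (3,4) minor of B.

The minor is 69.

Delete row 3 and column 4; the remaining 3×3 submatrix is [-6 -5 5; 0 6 7; -3 -9 -7].
Its determinant is 69.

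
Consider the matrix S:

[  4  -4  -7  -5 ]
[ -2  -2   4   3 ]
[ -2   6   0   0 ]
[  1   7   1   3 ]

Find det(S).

det(S) = 132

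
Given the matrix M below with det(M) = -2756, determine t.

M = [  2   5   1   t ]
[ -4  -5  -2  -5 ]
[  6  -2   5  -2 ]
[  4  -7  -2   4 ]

-7

Expanding along the row containing t, det(M) is linear in t: det(M) = (248)·t + (-1020).
Set (248)·t + (-1020) = -2756  ⇒  (248)·t = -1736  ⇒  t = -7.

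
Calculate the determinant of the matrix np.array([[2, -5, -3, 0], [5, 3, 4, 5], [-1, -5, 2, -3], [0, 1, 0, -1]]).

-262

Expand along row 4 (it has 2 zeros):
  + (1) · M_42   where M_42 = det([2 -3 0; 5 4 5; -1 2 -3]) = -74
  + (-1) · M_44   where M_44 = det([2 -5 -3; 5 3 4; -1 -5 2]) = 188
det = (+1)·(1)·(-74) + (+1)·(-1)·(188) = -262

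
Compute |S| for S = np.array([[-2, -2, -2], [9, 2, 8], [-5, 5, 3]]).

|S| = 92

Expand along row 1:
  + (-2) · |2 8; 5 3| = (-2)·(6 − 40) = 68
  − (-2) · |9 8; -5 3| = −(-2)·(27 − (-40)) = 134
  + (-2) · |9 2; -5 5| = (-2)·(45 − (-10)) = -110
Sum: (68) + (134) + (-110) = 92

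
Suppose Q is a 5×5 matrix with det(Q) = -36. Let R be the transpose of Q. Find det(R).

det(Qᵀ) = det(Q).
det(R) = (1)·(-36) = -36

-36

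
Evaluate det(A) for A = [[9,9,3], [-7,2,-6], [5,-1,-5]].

det(A) = -738

Expand along row 1:
  + 9 · |2 -6; -1 -5| = 9·(-10 − 6) = -144
  − 9 · |-7 -6; 5 -5| = −9·(35 − (-30)) = -585
  + 3 · |-7 2; 5 -1| = 3·(7 − 10) = -9
Sum: (-144) + (-585) + (-9) = -738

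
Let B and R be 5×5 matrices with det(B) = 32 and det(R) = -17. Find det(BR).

det(BR) = det(B)·det(R) = (32)·(-17) = -544

|BR| = -544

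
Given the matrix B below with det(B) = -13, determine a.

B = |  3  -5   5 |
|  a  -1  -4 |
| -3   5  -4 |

-2

Expanding along the row containing a, det(B) is linear in a: det(B) = (5)·a + (-3).
Set (5)·a + (-3) = -13  ⇒  (5)·a = -10  ⇒  a = -2.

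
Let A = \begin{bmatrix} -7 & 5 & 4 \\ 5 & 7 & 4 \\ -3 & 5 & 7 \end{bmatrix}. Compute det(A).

Expand along row 1:
  + (-7) · |7 4; 5 7| = (-7)·(49 − 20) = -203
  − 5 · |5 4; -3 7| = −5·(35 − (-12)) = -235
  + 4 · |5 7; -3 5| = 4·(25 − (-21)) = 184
Sum: (-203) + (-235) + (184) = -254

-254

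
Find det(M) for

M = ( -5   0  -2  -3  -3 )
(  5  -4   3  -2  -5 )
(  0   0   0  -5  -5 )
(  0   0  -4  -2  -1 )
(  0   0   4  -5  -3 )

The determinant is -1200.

M is block upper-triangular with a 2×2 block and a 3×3 block on the diagonal, so its determinant equals the product of the determinants of the diagonal blocks.
det of the 2×2 block = 20
det of the 3×3 block = -60
det = (20)·(-60) = -1200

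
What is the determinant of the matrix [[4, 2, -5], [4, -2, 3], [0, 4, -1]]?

-112

Expand along row 3:
  − 4 · |4 -5; 4 3| = −4·(12 − (-20)) = -128
  + (-1) · |4 2; 4 -2| = (-1)·(-8 − 8) = 16
Sum: (-128) + (16) = -112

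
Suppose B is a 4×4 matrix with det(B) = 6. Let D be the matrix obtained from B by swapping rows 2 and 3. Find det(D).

The determinant is -6.

Swapping two rows multiplies the determinant by −1.
det(D) = (-1)·(6) = -6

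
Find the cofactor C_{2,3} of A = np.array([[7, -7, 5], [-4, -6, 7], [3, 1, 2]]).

Delete row 2 and column 3; the remaining 2×2 submatrix is [7 -7; 3 1].
Its determinant is 7·1 − (-7)·3 = 28.
The cofactor carries sign (−1)^(2+3) = −1, so C_{2,3} = −(28) = -28.

-28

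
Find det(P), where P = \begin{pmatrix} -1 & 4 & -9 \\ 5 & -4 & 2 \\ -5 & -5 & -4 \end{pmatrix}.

419

Expand along row 1:
  + (-1) · |-4 2; -5 -4| = (-1)·(16 − (-10)) = -26
  − 4 · |5 2; -5 -4| = −4·(-20 − (-10)) = 40
  + (-9) · |5 -4; -5 -5| = (-9)·(-25 − 20) = 405
Sum: (-26) + (40) + (405) = 419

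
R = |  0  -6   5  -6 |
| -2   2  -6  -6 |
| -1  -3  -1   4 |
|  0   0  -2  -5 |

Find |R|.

det(R) = -344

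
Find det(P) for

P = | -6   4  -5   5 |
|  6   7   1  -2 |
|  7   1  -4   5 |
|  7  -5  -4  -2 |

-4089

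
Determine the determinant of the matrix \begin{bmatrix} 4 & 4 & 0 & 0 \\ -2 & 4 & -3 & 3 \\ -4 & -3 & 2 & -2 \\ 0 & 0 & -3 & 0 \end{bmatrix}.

Expand along row 4 (it has 3 zeros):
  − (-3) · M_43   where M_43 = det([4 4 0; -2 4 3; -4 -3 -2]) = -60
det = (-1)·(-3)·(-60) = -180

-180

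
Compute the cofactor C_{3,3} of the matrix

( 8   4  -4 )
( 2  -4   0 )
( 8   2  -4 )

-40

Delete row 3 and column 3; the remaining 2×2 submatrix is [8 4; 2 -4].
Its determinant is 8·(-4) − 4·2 = -40.
The cofactor carries sign (−1)^(3+3) = +1, so C_{3,3} = +(-40) = -40.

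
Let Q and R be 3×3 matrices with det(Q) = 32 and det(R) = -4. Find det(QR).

det(QR) = det(Q)·det(R) = (32)·(-4) = -128

det(QR) = -128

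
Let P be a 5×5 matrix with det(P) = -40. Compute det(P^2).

The determinant is 1600.

det(P^2) = (det P)^2 = (-40)^2 = 1600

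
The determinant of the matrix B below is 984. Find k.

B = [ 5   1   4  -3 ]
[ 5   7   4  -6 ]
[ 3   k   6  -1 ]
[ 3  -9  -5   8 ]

Expanding along the row containing k, det(B) is linear in k: det(B) = (111)·k + (651).
Set (111)·k + (651) = 984  ⇒  (111)·k = 333  ⇒  k = 3.

k = 3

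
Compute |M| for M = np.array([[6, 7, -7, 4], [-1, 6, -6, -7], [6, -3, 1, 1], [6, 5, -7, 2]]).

Expand along row 1:
  + (6) · M_11   where M_11 = det([6 -6 -7; -3 1 1; 5 -7 2]) = -124
  − (7) · M_12   where M_12 = det([-1 -6 -7; 6 1 1; 6 -7 2]) = 363
  + (-7) · M_13   where M_13 = det([-1 6 -7; 6 -3 1; 6 5 2]) = -361
  − (4) · M_14   where M_14 = det([-1 6 -6; 6 -3 1; 6 5 -7]) = -16
det = (+1)·(6)·(-124) + (-1)·(7)·(363) + (+1)·(-7)·(-361) + (-1)·(4)·(-16) = -694

The determinant is -694.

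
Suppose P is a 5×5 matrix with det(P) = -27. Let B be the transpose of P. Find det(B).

-27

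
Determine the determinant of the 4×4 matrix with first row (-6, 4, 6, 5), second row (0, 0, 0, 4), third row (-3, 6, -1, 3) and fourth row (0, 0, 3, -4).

-288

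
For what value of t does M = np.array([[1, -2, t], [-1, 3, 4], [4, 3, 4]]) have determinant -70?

Expanding along the column containing t, det(M) is linear in t: det(M) = (-15)·t + (-40).
Set (-15)·t + (-40) = -70  ⇒  (-15)·t = -30  ⇒  t = 2.

t = 2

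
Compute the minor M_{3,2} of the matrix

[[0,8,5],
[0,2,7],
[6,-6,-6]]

The minor is 0.

Delete row 3 and column 2; the remaining 2×2 submatrix is [0 5; 0 7].
Its determinant is 0·7 − 5·0 = 0.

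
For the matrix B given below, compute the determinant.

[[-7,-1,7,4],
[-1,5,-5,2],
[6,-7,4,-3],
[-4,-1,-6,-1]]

|B| = -892

Expand along row 1:
  + (-7) · M_11   where M_11 = det([5 -5 2; -7 4 -3; -1 -6 -1]) = 2
  − (-1) · M_12   where M_12 = det([-1 -5 2; 6 4 -3; -4 -6 -1]) = -108
  + (7) · M_13   where M_13 = det([-1 5 2; 6 -7 -3; -4 -1 -1]) = 18
  − (4) · M_14   where M_14 = det([-1 5 -5; 6 -7 4; -4 -1 -6]) = 224
det = (+1)·(-7)·(2) + (-1)·(-1)·(-108) + (+1)·(7)·(18) + (-1)·(4)·(224) = -892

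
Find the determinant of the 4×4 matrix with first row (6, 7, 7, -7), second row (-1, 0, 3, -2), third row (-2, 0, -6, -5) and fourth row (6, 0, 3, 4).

Expand along column 2 (it has 3 zeros):
  − (7) · M_12   where M_12 = det([-1 3 -2; -2 -6 -5; 6 3 4]) = -117
det = (-1)·(7)·(-117) = 819

The determinant is 819.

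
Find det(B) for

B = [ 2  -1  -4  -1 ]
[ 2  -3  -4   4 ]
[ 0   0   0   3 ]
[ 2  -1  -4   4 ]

det(B) = 0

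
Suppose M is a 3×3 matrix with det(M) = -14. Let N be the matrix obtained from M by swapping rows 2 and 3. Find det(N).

|N| = 14

Swapping two rows multiplies the determinant by −1.
det(N) = (-1)·(-14) = 14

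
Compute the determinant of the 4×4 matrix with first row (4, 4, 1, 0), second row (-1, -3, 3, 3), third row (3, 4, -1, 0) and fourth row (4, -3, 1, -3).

Expand along column 4 (it has 2 zeros):
  + (3) · M_24   where M_24 = det([4 4 1; 3 4 -1; 4 -3 1]) = -49
  + (-3) · M_44   where M_44 = det([4 4 1; -1 -3 3; 3 4 -1]) = 1
det = (+1)·(3)·(-49) + (+1)·(-3)·(1) = -150

The determinant is -150.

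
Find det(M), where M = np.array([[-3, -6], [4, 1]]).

The determinant is 21.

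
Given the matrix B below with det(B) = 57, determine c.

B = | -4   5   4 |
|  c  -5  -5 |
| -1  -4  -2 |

-2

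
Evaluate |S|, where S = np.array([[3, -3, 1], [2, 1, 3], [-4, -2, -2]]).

Expand along column 1:
  + 3 · |1 3; -2 -2| = 3·(-2 − (-6)) = 12
  − 2 · |-3 1; -2 -2| = −2·(6 − (-2)) = -16
  + (-4) · |-3 1; 1 3| = (-4)·(-9 − 1) = 40
Sum: (12) + (-16) + (40) = 36

det(S) = 36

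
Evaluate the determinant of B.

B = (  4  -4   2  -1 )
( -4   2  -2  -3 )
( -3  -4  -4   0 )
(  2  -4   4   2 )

448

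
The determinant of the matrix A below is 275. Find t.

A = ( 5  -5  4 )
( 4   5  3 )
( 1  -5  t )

7

Expanding along the row containing t, det(A) is linear in t: det(A) = (45)·t + (-40).
Set (45)·t + (-40) = 275  ⇒  (45)·t = 315  ⇒  t = 7.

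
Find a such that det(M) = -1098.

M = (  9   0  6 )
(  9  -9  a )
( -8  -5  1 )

a = -7

Expanding along the row containing a, det(M) is linear in a: det(M) = (45)·a + (-783).
Set (45)·a + (-783) = -1098  ⇒  (45)·a = -315  ⇒  a = -7.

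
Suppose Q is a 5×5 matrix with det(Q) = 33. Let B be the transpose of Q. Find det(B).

det(Qᵀ) = det(Q).
det(B) = (1)·(33) = 33

33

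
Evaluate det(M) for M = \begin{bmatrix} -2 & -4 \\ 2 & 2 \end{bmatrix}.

4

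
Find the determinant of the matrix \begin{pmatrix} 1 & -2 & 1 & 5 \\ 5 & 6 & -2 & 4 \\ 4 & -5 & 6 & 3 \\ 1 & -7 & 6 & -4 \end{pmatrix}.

Expand along row 1:
  + (1) · M_11   where M_11 = det([6 -2 4; -5 6 3; -7 6 -4]) = -122
  − (-2) · M_12   where M_12 = det([5 -2 4; 4 6 3; 1 6 -4]) = -176
  + (1) · M_13   where M_13 = det([5 6 4; 4 -5 3; 1 -7 -4]) = 227
  − (5) · M_14   where M_14 = det([5 6 -2; 4 -5 6; 1 -7 6]) = -2
det = (+1)·(1)·(-122) + (-1)·(-2)·(-176) + (+1)·(1)·(227) + (-1)·(5)·(-2) = -237

-237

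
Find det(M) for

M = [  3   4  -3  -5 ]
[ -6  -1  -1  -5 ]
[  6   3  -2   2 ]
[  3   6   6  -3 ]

Expand along row 1:
  + (3) · M_11   where M_11 = det([-1 -1 -5; 3 -2 2; 6 6 -3]) = -165
  − (4) · M_12   where M_12 = det([-6 -1 -5; 6 -2 2; 3 6 -3]) = -198
  + (-3) · M_13   where M_13 = det([-6 -1 -5; 6 3 2; 3 6 -3]) = -33
  − (-5) · M_14   where M_14 = det([-6 -1 -1; 6 3 -2; 3 6 6]) = -165
det = (+1)·(3)·(-165) + (-1)·(4)·(-198) + (+1)·(-3)·(-33) + (-1)·(-5)·(-165) = -429

det(M) = -429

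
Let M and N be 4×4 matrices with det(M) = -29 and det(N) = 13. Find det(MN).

det(MN) = -377

det(MN) = det(M)·det(N) = (-29)·(13) = -377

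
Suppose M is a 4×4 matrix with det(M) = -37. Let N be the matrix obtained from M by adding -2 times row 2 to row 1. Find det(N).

-37

Adding a multiple of one row to another leaves the determinant unchanged.
det(N) = (1)·(-37) = -37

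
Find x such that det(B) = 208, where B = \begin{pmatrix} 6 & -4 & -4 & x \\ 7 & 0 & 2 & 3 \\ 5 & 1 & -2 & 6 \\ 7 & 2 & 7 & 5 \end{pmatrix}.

-6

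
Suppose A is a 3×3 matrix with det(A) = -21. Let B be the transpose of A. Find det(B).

det(Aᵀ) = det(A).
det(B) = (1)·(-21) = -21

|B| = -21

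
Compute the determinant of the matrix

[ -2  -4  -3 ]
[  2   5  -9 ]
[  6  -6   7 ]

436

Expand along column 1:
  + (-2) · |5 -9; -6 7| = (-2)·(35 − 54) = 38
  − 2 · |-4 -3; -6 7| = −2·(-28 − 18) = 92
  + 6 · |-4 -3; 5 -9| = 6·(36 − (-15)) = 306
Sum: (38) + (92) + (306) = 436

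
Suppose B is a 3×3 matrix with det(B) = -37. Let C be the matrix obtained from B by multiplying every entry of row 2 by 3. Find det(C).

Scaling one row by 3 multiplies the determinant by 3.
det(C) = (3)·(-37) = -111

-111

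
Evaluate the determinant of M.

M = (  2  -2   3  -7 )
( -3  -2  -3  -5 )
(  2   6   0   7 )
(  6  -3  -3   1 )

|M| = 1275

Expand along row 3 (it has 1 zero):
  + (2) · M_31   where M_31 = det([-2 3 -7; -2 -3 -5; -3 -3 1]) = 108
  − (6) · M_32   where M_32 = det([2 3 -7; -3 -3 -5; 6 -3 1]) = -306
  − (7) · M_34   where M_34 = det([2 -2 3; -3 -2 -3; 6 -3 -3]) = 111
det = (+1)·(2)·(108) + (-1)·(6)·(-306) + (-1)·(7)·(111) = 1275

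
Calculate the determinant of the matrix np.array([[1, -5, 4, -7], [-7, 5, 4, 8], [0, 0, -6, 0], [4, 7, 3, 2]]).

-1242

Expand along row 3 (it has 3 zeros):
  + (-6) · M_33   where M_33 = det([1 -5 -7; -7 5 8; 4 7 2]) = 207
det = (+1)·(-6)·(207) = -1242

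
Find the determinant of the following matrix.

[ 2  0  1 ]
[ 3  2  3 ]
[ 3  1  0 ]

Expand along column 2:
  + 2 · |2 1; 3 0| = 2·(0 − 3) = -6
  − 1 · |2 1; 3 3| = −1·(6 − 3) = -3
Sum: (-6) + (-3) = -9

-9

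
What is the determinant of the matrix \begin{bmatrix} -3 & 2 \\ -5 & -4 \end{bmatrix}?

22

det = (-3)·(-4) − 2·(-5) = 12 − (-10) = 22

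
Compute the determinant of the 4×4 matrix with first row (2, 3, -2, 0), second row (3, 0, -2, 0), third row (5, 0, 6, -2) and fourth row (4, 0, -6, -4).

396

Expand along column 2 (it has 3 zeros):
  − (3) · M_12   where M_12 = det([3 -2 0; 5 6 -2; 4 -6 -4]) = -132
det = (-1)·(3)·(-132) = 396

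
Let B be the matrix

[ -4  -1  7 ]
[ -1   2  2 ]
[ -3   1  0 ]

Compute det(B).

Expand along column 3:
  + 7 · |-1 2; -3 1| = 7·(-1 − (-6)) = 35
  − 2 · |-4 -1; -3 1| = −2·(-4 − 3) = 14
Sum: (35) + (14) = 49

The determinant is 49.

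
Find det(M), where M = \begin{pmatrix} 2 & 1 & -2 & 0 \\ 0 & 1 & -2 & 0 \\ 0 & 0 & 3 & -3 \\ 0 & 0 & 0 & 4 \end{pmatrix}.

M is upper triangular, so det(M) is the product of the diagonal entries:
det = (2) · (1) · (3) · (4) = 24

The determinant is 24.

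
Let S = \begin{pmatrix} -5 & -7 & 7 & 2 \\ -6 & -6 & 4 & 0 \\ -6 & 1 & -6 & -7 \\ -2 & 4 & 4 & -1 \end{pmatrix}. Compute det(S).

-170

Expand along row 2 (it has 1 zero):
  − (-6) · M_21   where M_21 = det([-7 7 2; 1 -6 -7; 4 4 -1]) = -371
  + (-6) · M_22   where M_22 = det([-5 7 2; -6 -6 -7; -2 4 -1]) = -186
  − (4) · M_23   where M_23 = det([-5 -7 2; -6 1 -7; -2 4 -1]) = -235
det = (-1)·(-6)·(-371) + (+1)·(-6)·(-186) + (-1)·(4)·(-235) = -170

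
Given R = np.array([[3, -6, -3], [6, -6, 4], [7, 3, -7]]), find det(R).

The determinant is -510.

Expand along row 1:
  + 3 · |-6 4; 3 -7| = 3·(42 − 12) = 90
  − (-6) · |6 4; 7 -7| = −(-6)·(-42 − 28) = -420
  + (-3) · |6 -6; 7 3| = (-3)·(18 − (-42)) = -180
Sum: (90) + (-420) + (-180) = -510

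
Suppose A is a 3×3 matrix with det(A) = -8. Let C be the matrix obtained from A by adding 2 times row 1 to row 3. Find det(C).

Adding a multiple of one row to another leaves the determinant unchanged.
det(C) = (1)·(-8) = -8

-8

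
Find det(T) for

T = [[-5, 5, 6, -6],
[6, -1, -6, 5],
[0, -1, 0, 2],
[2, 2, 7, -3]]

Expand along row 3 (it has 2 zeros):
  − (-1) · M_32   where M_32 = det([-5 6 -6; 6 -6 5; 2 7 -3]) = -71
  − (2) · M_34   where M_34 = det([-5 5 6; 6 -1 -6; 2 2 7]) = -211
det = (-1)·(-1)·(-71) + (-1)·(2)·(-211) = 351

351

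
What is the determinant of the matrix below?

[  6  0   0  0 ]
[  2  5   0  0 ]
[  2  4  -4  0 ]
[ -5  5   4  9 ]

The matrix is lower triangular, so the determinant is the product of the diagonal entries:
det = (6) · (5) · (-4) · (9) = -1080

-1080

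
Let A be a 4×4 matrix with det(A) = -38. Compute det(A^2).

det(A^2) = (det A)^2 = (-38)^2 = 1444

The determinant is 1444.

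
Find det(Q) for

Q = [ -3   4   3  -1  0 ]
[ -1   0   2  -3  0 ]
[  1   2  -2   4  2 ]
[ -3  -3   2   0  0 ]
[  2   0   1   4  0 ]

-500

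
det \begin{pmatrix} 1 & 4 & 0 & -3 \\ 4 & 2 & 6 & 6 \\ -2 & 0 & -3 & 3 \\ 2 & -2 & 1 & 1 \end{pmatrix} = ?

Expand along row 1 (it has 1 zero):
  + (1) · M_11   where M_11 = det([2 6 6; 0 -3 3; -2 1 1]) = -84
  − (4) · M_12   where M_12 = det([4 6 6; -2 -3 3; 2 1 1]) = 48
  − (-3) · M_14   where M_14 = det([4 2 6; -2 0 -3; 2 -2 1]) = -8
det = (+1)·(1)·(-84) + (-1)·(4)·(48) + (-1)·(-3)·(-8) = -300

The determinant is -300.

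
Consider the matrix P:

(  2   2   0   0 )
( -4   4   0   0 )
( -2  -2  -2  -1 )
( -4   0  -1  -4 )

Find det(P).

P is block lower-triangular with a 2×2 block and a 2×2 block on the diagonal, so its determinant equals the product of the determinants of the diagonal blocks.
det of the 2×2 block = 16
det of the 2×2 block = 7
det = (16)·(7) = 112

det(P) = 112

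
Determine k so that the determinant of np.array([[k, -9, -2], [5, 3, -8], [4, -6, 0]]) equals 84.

Expanding along the row containing k, det(B) is linear in k: det(B) = (-48)·k + (372).
Set (-48)·k + (372) = 84  ⇒  (-48)·k = -288  ⇒  k = 6.

k = 6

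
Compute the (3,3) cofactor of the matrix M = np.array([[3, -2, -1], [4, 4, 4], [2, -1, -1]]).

Delete row 3 and column 3; the remaining 2×2 submatrix is [3 -2; 4 4].
Its determinant is 3·4 − (-2)·4 = 20.
The cofactor carries sign (−1)^(3+3) = +1, so C_{3,3} = +(20) = 20.

20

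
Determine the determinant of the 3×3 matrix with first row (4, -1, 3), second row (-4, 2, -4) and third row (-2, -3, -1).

-12

Expand along row 1:
  + 4 · |2 -4; -3 -1| = 4·(-2 − 12) = -56
  − (-1) · |-4 -4; -2 -1| = −(-1)·(4 − 8) = -4
  + 3 · |-4 2; -2 -3| = 3·(12 − (-4)) = 48
Sum: (-56) + (-4) + (48) = -12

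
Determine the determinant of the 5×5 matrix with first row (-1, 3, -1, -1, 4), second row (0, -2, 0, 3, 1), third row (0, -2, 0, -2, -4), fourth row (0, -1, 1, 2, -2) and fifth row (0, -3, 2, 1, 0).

The determinant is 80.

Expand along column 1 (it has 4 zeros):
  + (-1) · M_11   where M_11 = det([-2 0 3 1; -2 0 -2 -4; -1 1 2 -2; -3 2 1 0]) = -80
det = (+1)·(-1)·(-80) = 80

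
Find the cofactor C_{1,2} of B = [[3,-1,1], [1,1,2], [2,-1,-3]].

The cofactor is 7.

Delete row 1 and column 2; the remaining 2×2 submatrix is [1 2; 2 -3].
Its determinant is 1·(-3) − 2·2 = -7.
The cofactor carries sign (−1)^(1+2) = −1, so C_{1,2} = −(-7) = 7.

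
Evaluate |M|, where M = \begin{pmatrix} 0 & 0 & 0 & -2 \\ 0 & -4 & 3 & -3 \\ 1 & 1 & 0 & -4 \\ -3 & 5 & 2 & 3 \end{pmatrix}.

64

Expand along row 1 (it has 3 zeros):
  − (-2) · M_14   where M_14 = det([0 -4 3; 1 1 0; -3 5 2]) = 32
det = (-1)·(-2)·(32) = 64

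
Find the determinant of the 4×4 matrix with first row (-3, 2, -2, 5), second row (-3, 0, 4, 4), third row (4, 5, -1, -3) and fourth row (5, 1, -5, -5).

140

Expand along row 2 (it has 1 zero):
  − (-3) · M_21   where M_21 = det([2 -2 5; 5 -1 -3; 1 -5 -5]) = -184
  − (4) · M_23   where M_23 = det([-3 2 5; 4 5 -3; 5 1 -5]) = -29
  + (4) · M_24   where M_24 = det([-3 2 -2; 4 5 -1; 5 1 -5]) = 144
det = (-1)·(-3)·(-184) + (-1)·(4)·(-29) + (+1)·(4)·(144) = 140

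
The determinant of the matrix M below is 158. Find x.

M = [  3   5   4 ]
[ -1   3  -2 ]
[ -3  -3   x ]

Expanding along the column containing x, det(M) is linear in x: det(M) = (14)·x + (60).
Set (14)·x + (60) = 158  ⇒  (14)·x = 98  ⇒  x = 7.

x = 7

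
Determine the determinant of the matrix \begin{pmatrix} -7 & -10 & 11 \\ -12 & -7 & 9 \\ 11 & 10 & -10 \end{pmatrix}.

Expand along row 1:
  + (-7) · |-7 9; 10 -10| = (-7)·(70 − 90) = 140
  − (-10) · |-12 9; 11 -10| = −(-10)·(120 − 99) = 210
  + 11 · |-12 -7; 11 10| = 11·(-120 − (-77)) = -473
Sum: (140) + (210) + (-473) = -123

The determinant is -123.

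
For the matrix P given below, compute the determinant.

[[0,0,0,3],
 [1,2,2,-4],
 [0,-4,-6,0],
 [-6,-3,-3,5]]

Expand along row 1 (it has 3 zeros):
  − (3) · M_14   where M_14 = det([1 2 2; 0 -4 -6; -6 -3 -3]) = 18
det = (-1)·(3)·(18) = -54

det(P) = -54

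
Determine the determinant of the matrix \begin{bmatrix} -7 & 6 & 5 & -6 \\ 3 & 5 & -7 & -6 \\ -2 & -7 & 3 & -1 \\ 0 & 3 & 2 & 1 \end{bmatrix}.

-967

Expand along row 4 (it has 1 zero):
  + (3) · M_42   where M_42 = det([-7 5 -6; 3 -7 -6; -2 3 -1]) = -70
  − (2) · M_43   where M_43 = det([-7 6 -6; 3 5 -6; -2 -7 -1]) = 485
  + (1) · M_44   where M_44 = det([-7 6 5; 3 5 -7; -2 -7 3]) = 213
det = (+1)·(3)·(-70) + (-1)·(2)·(485) + (+1)·(1)·(213) = -967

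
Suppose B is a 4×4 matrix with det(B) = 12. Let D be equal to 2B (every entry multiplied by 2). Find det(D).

The determinant is 192.

For a 4×4 matrix, det(2B) = 2^4·det(B) = 16·det(B).
det(D) = (16)·(12) = 192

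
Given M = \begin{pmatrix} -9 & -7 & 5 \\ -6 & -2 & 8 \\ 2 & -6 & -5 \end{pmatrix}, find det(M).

Expand along column 1:
  + (-9) · |-2 8; -6 -5| = (-9)·(10 − (-48)) = -522
  − (-6) · |-7 5; -6 -5| = −(-6)·(35 − (-30)) = 390
  + 2 · |-7 5; -2 8| = 2·(-56 − (-10)) = -92
Sum: (-522) + (390) + (-92) = -224

-224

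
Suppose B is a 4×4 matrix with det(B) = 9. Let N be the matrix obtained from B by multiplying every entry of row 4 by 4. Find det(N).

Scaling one row by 4 multiplies the determinant by 4.
det(N) = (4)·(9) = 36

The determinant is 36.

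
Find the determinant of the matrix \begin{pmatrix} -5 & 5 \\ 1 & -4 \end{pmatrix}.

det = (-5)·(-4) − 5·1 = 20 − 5 = 15

15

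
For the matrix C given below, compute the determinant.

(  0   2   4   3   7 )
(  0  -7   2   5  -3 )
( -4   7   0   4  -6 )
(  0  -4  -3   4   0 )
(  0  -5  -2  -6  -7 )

det(C) = -5660

Expand along column 1 (it has 4 zeros):
  + (-4) · M_31   where M_31 = det([2 4 3 7; -7 2 5 -3; -4 -3 4 0; -5 -2 -6 -7]) = 1415
det = (+1)·(-4)·(1415) = -5660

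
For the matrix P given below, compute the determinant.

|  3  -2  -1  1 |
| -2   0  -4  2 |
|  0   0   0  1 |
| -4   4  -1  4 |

Expand along row 3 (it has 3 zeros):
  − (1) · M_34   where M_34 = det([3 -2 -1; -2 0 -4; -4 4 -1]) = 28
det = (-1)·(1)·(28) = -28

det(P) = -28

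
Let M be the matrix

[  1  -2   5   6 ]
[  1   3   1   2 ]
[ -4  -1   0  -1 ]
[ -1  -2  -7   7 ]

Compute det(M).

Expand along row 3 (it has 1 zero):
  + (-4) · M_31   where M_31 = det([-2 5 6; 3 1 2; -2 -7 7]) = -281
  − (-1) · M_32   where M_32 = det([1 5 6; 1 1 2; -1 -7 7]) = -60
  − (-1) · M_34   where M_34 = det([1 -2 5; 1 3 1; -1 -2 -7]) = -26
det = (+1)·(-4)·(-281) + (-1)·(-1)·(-60) + (-1)·(-1)·(-26) = 1038

1038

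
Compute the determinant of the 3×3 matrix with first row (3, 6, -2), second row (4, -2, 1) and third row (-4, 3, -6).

139

Expand along column 1:
  + 3 · |-2 1; 3 -6| = 3·(12 − 3) = 27
  − 4 · |6 -2; 3 -6| = −4·(-36 − (-6)) = 120
  + (-4) · |6 -2; -2 1| = (-4)·(6 − 4) = -8
Sum: (27) + (120) + (-8) = 139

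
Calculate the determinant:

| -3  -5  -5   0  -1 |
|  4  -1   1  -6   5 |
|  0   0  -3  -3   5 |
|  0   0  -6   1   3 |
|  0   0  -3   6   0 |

-1932

The matrix is block upper-triangular with a 2×2 block and a 3×3 block on the diagonal, so its determinant equals the product of the determinants of the diagonal blocks.
det of the 2×2 block = 23
det of the 3×3 block = -84
det = (23)·(-84) = -1932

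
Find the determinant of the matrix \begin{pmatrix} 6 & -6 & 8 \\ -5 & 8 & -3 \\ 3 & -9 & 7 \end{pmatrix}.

Expand along row 1:
  + 6 · |8 -3; -9 7| = 6·(56 − 27) = 174
  − (-6) · |-5 -3; 3 7| = −(-6)·(-35 − (-9)) = -156
  + 8 · |-5 8; 3 -9| = 8·(45 − 24) = 168
Sum: (174) + (-156) + (168) = 186

The determinant is 186.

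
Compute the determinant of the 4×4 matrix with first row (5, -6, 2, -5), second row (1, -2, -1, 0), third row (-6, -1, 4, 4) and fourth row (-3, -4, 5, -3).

331

Expand along row 2 (it has 1 zero):
  − (1) · M_21   where M_21 = det([-6 2 -5; -1 4 4; -4 5 -3]) = 99
  + (-2) · M_22   where M_22 = det([5 2 -5; -6 4 4; -3 5 -3]) = -130
  − (-1) · M_23   where M_23 = det([5 -6 -5; -6 -1 4; -3 -4 -3]) = 170
det = (-1)·(1)·(99) + (+1)·(-2)·(-130) + (-1)·(-1)·(170) = 331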